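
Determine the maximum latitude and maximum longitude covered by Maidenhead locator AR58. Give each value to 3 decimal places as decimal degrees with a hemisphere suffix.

89.000° N, 168.000° W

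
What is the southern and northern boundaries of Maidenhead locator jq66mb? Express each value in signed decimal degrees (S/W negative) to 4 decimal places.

Field J=9, Q=16: +9·20° lon, +16·10° lat → SW at lon 0°, lat 70°.
Square 6, 6: +6·2° lon, +6·1° lat → SW at lon 12°, lat 76°.
Subsquare m=12, b=1: +12·0.0833333° lon, +1·0.0416667° lat → SW at lon 13°, lat 76.0417°.
Cell spans 0.0833333° lon × 0.0416667° lat.
south 76.0417, north 76.0833.

76.0417, 76.0833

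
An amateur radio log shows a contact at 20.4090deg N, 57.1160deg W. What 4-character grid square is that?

Add 180° to longitude and 90° to latitude: 122.88, 110.41.
Field: lon ⌊122.88/20⌋ = 6 → G; lat ⌊110.41/10⌋ = 11 → L.
Square: lon ⌊2.88/2⌋ = 1; lat ⌊0.41/1⌋ = 0.

GL10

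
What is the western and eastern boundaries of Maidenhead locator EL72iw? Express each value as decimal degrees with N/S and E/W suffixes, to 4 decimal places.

85.3333° W, 85.2500° W

Field E=4, L=11: +4·20° lon, +11·10° lat → SW at lon -100°, lat 20°.
Square 7, 2: +7·2° lon, +2·1° lat → SW at lon -86°, lat 22°.
Subsquare i=8, w=22: +8·0.0833333° lon, +22·0.0416667° lat → SW at lon -85.3333°, lat 22.9167°.
Cell spans 0.0833333° lon × 0.0416667° lat.
west 85.3333° W, east 85.2500° W.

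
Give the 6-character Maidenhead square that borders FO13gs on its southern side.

FO13gr

Latitude subsquare s = 18; −1 → 17 = r.
The longitude characters are unchanged.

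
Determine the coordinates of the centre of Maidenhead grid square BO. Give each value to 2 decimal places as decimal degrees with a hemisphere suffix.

55.00° N, 150.00° W

Field B=1, O=14: +1·20° lon, +14·10° lat → SW at lon -160°, lat 50°.
Cell spans 20° lon × 10° lat. Centre is SW corner plus half of each.
latitude 55.00° N, longitude 150.00° W.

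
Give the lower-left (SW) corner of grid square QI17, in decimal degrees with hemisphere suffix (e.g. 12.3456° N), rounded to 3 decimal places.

3.000° S, 142.000° E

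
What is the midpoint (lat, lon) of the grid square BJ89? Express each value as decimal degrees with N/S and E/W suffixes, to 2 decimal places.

9.50° N, 143.00° W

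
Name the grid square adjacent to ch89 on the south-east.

CH98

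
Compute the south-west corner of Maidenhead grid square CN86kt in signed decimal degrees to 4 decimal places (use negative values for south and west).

Field C=2, N=13: +2·20° lon, +13·10° lat → SW at lon -140°, lat 40°.
Square 8, 6: +8·2° lon, +6·1° lat → SW at lon -124°, lat 46°.
Subsquare k=10, t=19: +10·0.0833333° lon, +19·0.0416667° lat → SW at lon -123.167°, lat 46.7917°.
latitude 46.7917, longitude -123.1667.

46.7917, -123.1667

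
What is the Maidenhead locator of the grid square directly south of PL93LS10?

PL93lr19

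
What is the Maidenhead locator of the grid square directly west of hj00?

Longitude square 0; −1 → -1, wraps to 9, carry into field.
Longitude field H = 7; −1 → 6 = G.
The latitude characters are unchanged.

GJ90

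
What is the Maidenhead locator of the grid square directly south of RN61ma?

Latitude subsquare a = 0; −1 → -1, wraps to 23 = x, carry into square.
Latitude square 1; −1 → 0.
The longitude characters are unchanged.

RN60mx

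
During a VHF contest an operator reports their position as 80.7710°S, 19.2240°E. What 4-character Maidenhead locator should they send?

Add 180° to longitude and 90° to latitude: 199.22, 9.23.
Field: 199.22/20 → 9 → J, 9.23/10 → 0 → A; chars JA.
Square: 19.22/2 → 9, 9.23/1 → 9; chars 99.

JA99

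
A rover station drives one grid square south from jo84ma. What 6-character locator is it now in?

JO83mx

Latitude subsquare a = 0; −1 → -1, wraps to 23 = x, carry into square.
Latitude square 4; −1 → 3.
The longitude characters are unchanged.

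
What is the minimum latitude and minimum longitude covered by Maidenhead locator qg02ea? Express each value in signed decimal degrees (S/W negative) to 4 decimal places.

Field Q=16, G=6: +16·20° lon, +6·10° lat → SW at lon 140°, lat -30°.
Square 0, 2: +0·2° lon, +2·1° lat → SW at lon 140°, lat -28°.
Subsquare e=4, a=0: +4·0.0833333° lon, +0·0.0416667° lat → SW at lon 140.333°, lat -28°.
latitude -28.0000, longitude 140.3333.

-28.0000, 140.3333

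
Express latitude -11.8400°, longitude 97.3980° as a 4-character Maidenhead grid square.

NH88

Shift to the Maidenhead origin (180°W, 90°S): lon 277.40, lat 78.16.
Field: lon ⌊277.40/20⌋ = 13 → N; lat ⌊78.16/10⌋ = 7 → H.
Square: lon ⌊17.40/2⌋ = 8; lat ⌊8.16/1⌋ = 8.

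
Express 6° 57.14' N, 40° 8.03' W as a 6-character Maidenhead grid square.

GJ96ww

Add 180° to longitude and 90° to latitude: 139.8662, 96.9523.
Field: lon ⌊139.8662/20⌋ = 6 → G; lat ⌊96.9523/10⌋ = 9 → J.
Square: lon ⌊19.8662/2⌋ = 9; lat ⌊6.9523/1⌋ = 6.
Subsquare: lon ⌊1.8662/0.0833333⌋ = 22 → w; lat ⌊0.9523/0.0416667⌋ = 22 → w.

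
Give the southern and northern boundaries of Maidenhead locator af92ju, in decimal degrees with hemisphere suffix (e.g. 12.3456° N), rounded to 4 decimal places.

Field A=0, F=5: +0·20° lon, +5·10° lat → SW at lon -180°, lat -40°.
Square 9, 2: +9·2° lon, +2·1° lat → SW at lon -162°, lat -38°.
Subsquare j=9, u=20: +9·0.0833333° lon, +20·0.0416667° lat → SW at lon -161.25°, lat -37.1667°.
Cell spans 0.0833333° lon × 0.0416667° lat.
south 37.1667° S, north 37.1250° S.

37.1667° S, 37.1250° S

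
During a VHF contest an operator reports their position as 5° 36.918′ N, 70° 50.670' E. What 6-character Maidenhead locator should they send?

MJ55ko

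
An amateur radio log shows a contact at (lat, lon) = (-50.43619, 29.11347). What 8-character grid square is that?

KD49nn35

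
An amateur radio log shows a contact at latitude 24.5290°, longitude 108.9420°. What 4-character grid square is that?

OL44

Add 180° to longitude and 90° to latitude: 288.94, 114.53.
Field: lon ⌊288.94/20⌋ = 14 → O; lat ⌊114.53/10⌋ = 11 → L.
Square: lon ⌊8.94/2⌋ = 4; lat ⌊4.53/1⌋ = 4.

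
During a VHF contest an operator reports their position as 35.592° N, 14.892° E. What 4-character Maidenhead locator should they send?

JM75

Add 180° to longitude and 90° to latitude: 194.89, 125.59.
Field: lon ⌊194.89/20⌋ = 9 → J; lat ⌊125.59/10⌋ = 12 → M.
Square: lon ⌊14.89/2⌋ = 7; lat ⌊5.59/1⌋ = 5.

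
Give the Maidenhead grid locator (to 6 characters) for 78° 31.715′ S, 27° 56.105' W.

Offset from 180°W / 90°S: lon 152.0649°, lat 11.4714°.
Field: lon ⌊152.0649/20⌋ = 7 → H; lat ⌊11.4714/10⌋ = 1 → B.
Square: lon ⌊12.0649/2⌋ = 6; lat ⌊1.4714/1⌋ = 1.
Subsquare: lon ⌊0.0649/0.0833333⌋ = 0 → a; lat ⌊0.4714/0.0416667⌋ = 11 → l.

HB61al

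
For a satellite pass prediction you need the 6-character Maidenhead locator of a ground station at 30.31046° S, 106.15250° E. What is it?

Shift to the Maidenhead origin (180°W, 90°S): lon 286.1525, lat 59.6895.
Field: 286.1525/20 → 14 → O, 59.6895/10 → 5 → F; chars OF.
Square: 6.1525/2 → 3, 9.6895/1 → 9; chars 39.
Subsquare: 0.1525/0.0833333 → 1 → b, 0.6895/0.0416667 → 16 → q; chars bq.

OF39bq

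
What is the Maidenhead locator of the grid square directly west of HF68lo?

HF68ko

Longitude subsquare l = 11; −1 → 10 = k.
The latitude characters are unchanged.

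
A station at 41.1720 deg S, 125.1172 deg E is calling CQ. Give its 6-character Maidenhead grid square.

Add 180° to longitude and 90° to latitude: 305.1172, 48.8280.
Field: lon ⌊305.1172/20⌋ = 15 → P; lat ⌊48.8280/10⌋ = 4 → E.
Square: lon ⌊5.1172/2⌋ = 2; lat ⌊8.8280/1⌋ = 8.
Subsquare: lon ⌊1.1172/0.0833333⌋ = 13 → n; lat ⌊0.8280/0.0416667⌋ = 19 → t.

PE28nt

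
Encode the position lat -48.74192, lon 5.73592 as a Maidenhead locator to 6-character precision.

JE21ug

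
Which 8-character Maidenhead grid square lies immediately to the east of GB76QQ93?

Longitude extended square 9; +1 → 10, wraps to 0, carry into subsquare.
Longitude subsquare q = 16; +1 → 17 = r.
The latitude characters are unchanged.

GB76rq03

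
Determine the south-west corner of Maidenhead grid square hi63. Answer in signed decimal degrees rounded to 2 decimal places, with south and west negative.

Field H=7, I=8: +7·20° lon, +8·10° lat → SW at lon -40°, lat -10°.
Square 6, 3: +6·2° lon, +3·1° lat → SW at lon -28°, lat -7°.
latitude -7.00, longitude -28.00.

-7.00, -28.00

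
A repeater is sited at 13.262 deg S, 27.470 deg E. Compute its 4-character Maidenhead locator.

KH36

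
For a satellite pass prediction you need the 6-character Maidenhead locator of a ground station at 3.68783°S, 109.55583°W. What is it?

DI56fh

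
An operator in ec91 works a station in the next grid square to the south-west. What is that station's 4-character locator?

EC80

Longitude square 9; −1 → 8.
Latitude square 1; −1 → 0.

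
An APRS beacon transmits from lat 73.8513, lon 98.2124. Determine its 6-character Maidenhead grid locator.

NQ93cu

Shift to the Maidenhead origin (180°W, 90°S): lon 278.2124, lat 163.8513.
Field: 278.2124/20 → 13 → N, 163.8513/10 → 16 → Q; chars NQ.
Square: 18.2124/2 → 9, 3.8513/1 → 3; chars 93.
Subsquare: 0.2124/0.0833333 → 2 → c, 0.8513/0.0416667 → 20 → u; chars cu.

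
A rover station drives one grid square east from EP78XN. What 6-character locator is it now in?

Longitude subsquare x = 23; +1 → 24, wraps to 0 = a, carry into square.
Longitude square 7; +1 → 8.
The latitude characters are unchanged.

EP88an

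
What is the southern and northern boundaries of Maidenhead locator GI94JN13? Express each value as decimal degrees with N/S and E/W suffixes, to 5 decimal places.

Field G=6, I=8: +6·20° lon, +8·10° lat → SW at lon -60°, lat -10°.
Square 9, 4: +9·2° lon, +4·1° lat → SW at lon -42°, lat -6°.
Subsquare j=9, n=13: +9·0.0833333° lon, +13·0.0416667° lat → SW at lon -41.25°, lat -5.45833°.
Extended square 1, 3: +1·0.00833333° lon, +3·0.00416667° lat → SW at lon -41.2417°, lat -5.44583°.
Cell spans 0.00833333° lon × 0.00416667° lat.
south 5.44583° S, north 5.44167° S.

5.44583° S, 5.44167° S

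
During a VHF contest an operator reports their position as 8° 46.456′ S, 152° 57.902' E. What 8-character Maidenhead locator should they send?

QI61lf54

Add 180° to longitude and 90° to latitude: 332.96503, 81.22573.
Field: 332.96503/20 → 16 → Q, 81.22573/10 → 8 → I; chars QI.
Square: 12.96503/2 → 6, 1.22573/1 → 1; chars 61.
Subsquare: 0.96503/0.0833333 → 11 → l, 0.22573/0.0416667 → 5 → f; chars lf.
Extended square: 0.04837/0.00833333 → 5, 0.01740/0.00416667 → 4; chars 54.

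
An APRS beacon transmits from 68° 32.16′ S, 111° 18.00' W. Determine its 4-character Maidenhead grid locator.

DC41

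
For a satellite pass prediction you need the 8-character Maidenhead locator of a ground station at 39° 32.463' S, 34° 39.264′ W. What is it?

HF20ql10

Shift to the Maidenhead origin (180°W, 90°S): lon 145.34560, lat 50.45895.
Field: 145.34560/20 → 7 → H, 50.45895/10 → 5 → F; chars HF.
Square: 5.34560/2 → 2, 0.45895/1 → 0; chars 20.
Subsquare: 1.34560/0.0833333 → 16 → q, 0.45895/0.0416667 → 11 → l; chars ql.
Extended square: 0.01227/0.00833333 → 1, 0.00062/0.00416667 → 0; chars 10.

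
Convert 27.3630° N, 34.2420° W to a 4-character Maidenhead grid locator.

Offset from 180°W / 90°S: lon 145.76°, lat 117.36°.
Field: 145.76/20 → 7 → H, 117.36/10 → 11 → L; chars HL.
Square: 5.76/2 → 2, 7.36/1 → 7; chars 27.

HL27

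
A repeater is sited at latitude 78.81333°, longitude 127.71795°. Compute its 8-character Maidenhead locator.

PQ38ut65

Add 180° to longitude and 90° to latitude: 307.71795, 168.81333.
Field (20°×10°, letters A–R): 307.71795/20 → 15 → P, 168.81333/10 → 16 → Q; chars PQ.
Square (2°×1°, digits 0–9): 7.71795/2 → 3, 8.81333/1 → 8; chars 38.
Subsquare (5′×2.5′, letters a–x): 1.71795/0.0833333 → 20 → u, 0.81333/0.0416667 → 19 → t; chars ut.
Extended square (30″×15″, digits 0–9): 0.05128/0.00833333 → 6, 0.02166/0.00416667 → 5; chars 65.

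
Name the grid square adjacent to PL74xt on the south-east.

PL84as

Longitude subsquare x = 23; +1 → 24, wraps to 0 = a, carry into square.
Longitude square 7; +1 → 8.
Latitude subsquare t = 19; −1 → 18 = s.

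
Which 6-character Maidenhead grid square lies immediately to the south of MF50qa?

ME59qx

Latitude subsquare a = 0; −1 → -1, wraps to 23 = x, carry into square.
Latitude square 0; −1 → -1, wraps to 9, carry into field.
Latitude field F = 5; −1 → 4 = E.
The longitude characters are unchanged.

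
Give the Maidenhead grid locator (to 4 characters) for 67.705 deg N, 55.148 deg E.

Shift to the Maidenhead origin (180°W, 90°S): lon 235.15, lat 157.70.
Field (20°×10°, letters A–R): lon ⌊235.15/20⌋ = 11 → L; lat ⌊157.70/10⌋ = 15 → P.
Square (2°×1°, digits 0–9): lon ⌊15.15/2⌋ = 7; lat ⌊7.70/1⌋ = 7.

LP77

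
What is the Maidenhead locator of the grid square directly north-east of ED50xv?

ED60aw

Longitude subsquare x = 23; +1 → 24, wraps to 0 = a, carry into square.
Longitude square 5; +1 → 6.
Latitude subsquare v = 21; +1 → 22 = w.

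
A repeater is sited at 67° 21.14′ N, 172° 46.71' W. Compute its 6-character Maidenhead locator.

AP37oi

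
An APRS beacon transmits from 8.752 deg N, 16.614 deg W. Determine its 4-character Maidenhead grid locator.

IJ18

Add 180° to longitude and 90° to latitude: 163.39, 98.75.
Field: lon ⌊163.39/20⌋ = 8 → I; lat ⌊98.75/10⌋ = 9 → J.
Square: lon ⌊3.39/2⌋ = 1; lat ⌊8.75/1⌋ = 8.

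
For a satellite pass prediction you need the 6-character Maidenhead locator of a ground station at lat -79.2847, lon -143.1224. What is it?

Offset from 180°W / 90°S: lon 36.8776°, lat 10.7153°.
Field: 36.8776/20 → 1 → B, 10.7153/10 → 1 → B; chars BB.
Square: 16.8776/2 → 8, 0.7153/1 → 0; chars 80.
Subsquare: 0.8776/0.0833333 → 10 → k, 0.7153/0.0416667 → 17 → r; chars kr.

BB80kr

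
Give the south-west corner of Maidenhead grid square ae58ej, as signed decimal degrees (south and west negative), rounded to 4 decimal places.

-41.6250, -169.6667

Field A=0, E=4: +0·20° lon, +4·10° lat → SW at lon -180°, lat -50°.
Square 5, 8: +5·2° lon, +8·1° lat → SW at lon -170°, lat -42°.
Subsquare e=4, j=9: +4·0.0833333° lon, +9·0.0416667° lat → SW at lon -169.667°, lat -41.625°.
latitude -41.6250, longitude -169.6667.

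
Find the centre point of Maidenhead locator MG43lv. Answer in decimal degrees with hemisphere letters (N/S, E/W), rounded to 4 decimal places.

Field M=12, G=6: +12·20° lon, +6·10° lat → SW at lon 60°, lat -30°.
Square 4, 3: +4·2° lon, +3·1° lat → SW at lon 68°, lat -27°.
Subsquare l=11, v=21: +11·0.0833333° lon, +21·0.0416667° lat → SW at lon 68.9167°, lat -26.125°.
Cell spans 0.0833333° lon × 0.0416667° lat. Centre is SW corner plus half of each.
latitude 26.1042° S, longitude 68.9583° E.

26.1042° S, 68.9583° E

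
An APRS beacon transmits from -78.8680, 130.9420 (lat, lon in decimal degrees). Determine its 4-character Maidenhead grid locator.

Shift to the Maidenhead origin (180°W, 90°S): lon 310.94, lat 11.13.
Field (20°×10°, letters A–R): lon ⌊310.94/20⌋ = 15 → P; lat ⌊11.13/10⌋ = 1 → B.
Square (2°×1°, digits 0–9): lon ⌊10.94/2⌋ = 5; lat ⌊1.13/1⌋ = 1.

PB51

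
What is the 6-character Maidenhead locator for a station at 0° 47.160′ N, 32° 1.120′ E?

KJ60as

Shift to the Maidenhead origin (180°W, 90°S): lon 212.0187, lat 90.7860.
Field: lon ⌊212.0187/20⌋ = 10 → K; lat ⌊90.7860/10⌋ = 9 → J.
Square: lon ⌊12.0187/2⌋ = 6; lat ⌊0.7860/1⌋ = 0.
Subsquare: lon ⌊0.0187/0.0833333⌋ = 0 → a; lat ⌊0.7860/0.0416667⌋ = 18 → s.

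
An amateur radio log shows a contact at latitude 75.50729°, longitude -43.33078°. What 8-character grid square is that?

Add 180° to longitude and 90° to latitude: 136.66922, 165.50729.
Field: 136.66922/20 → 6 → G, 165.50729/10 → 16 → Q; chars GQ.
Square: 16.66922/2 → 8, 5.50729/1 → 5; chars 85.
Subsquare: 0.66922/0.0833333 → 8 → i, 0.50729/0.0416667 → 12 → m; chars im.
Extended square: 0.00255/0.00833333 → 0, 0.00729/0.00416667 → 1; chars 01.

GQ85im01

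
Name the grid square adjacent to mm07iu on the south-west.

MM07ht

Longitude subsquare i = 8; −1 → 7 = h.
Latitude subsquare u = 20; −1 → 19 = t.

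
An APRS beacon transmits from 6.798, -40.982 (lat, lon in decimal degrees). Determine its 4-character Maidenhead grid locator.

GJ96

Offset from 180°W / 90°S: lon 139.02°, lat 96.80°.
Field: 139.02/20 → 6 → G, 96.80/10 → 9 → J; chars GJ.
Square: 19.02/2 → 9, 6.80/1 → 6; chars 96.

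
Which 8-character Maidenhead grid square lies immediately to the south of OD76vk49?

OD76vk48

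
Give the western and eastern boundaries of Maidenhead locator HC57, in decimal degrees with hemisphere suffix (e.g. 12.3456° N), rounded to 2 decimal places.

30.00° W, 28.00° W

Field H=7, C=2: +7·20° lon, +2·10° lat → SW at lon -40°, lat -70°.
Square 5, 7: +5·2° lon, +7·1° lat → SW at lon -30°, lat -63°.
Cell spans 2° lon × 1° lat.
west 30.00° W, east 28.00° W.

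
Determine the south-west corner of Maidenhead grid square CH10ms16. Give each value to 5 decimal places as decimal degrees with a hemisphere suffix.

Field C=2, H=7: +2·20° lon, +7·10° lat → SW at lon -140°, lat -20°.
Square 1, 0: +1·2° lon, +0·1° lat → SW at lon -138°, lat -20°.
Subsquare m=12, s=18: +12·0.0833333° lon, +18·0.0416667° lat → SW at lon -137°, lat -19.25°.
Extended square 1, 6: +1·0.00833333° lon, +6·0.00416667° lat → SW at lon -136.992°, lat -19.225°.
latitude 19.22500° S, longitude 136.99167° W.

19.22500° S, 136.99167° W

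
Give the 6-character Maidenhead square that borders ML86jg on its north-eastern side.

ML86kh

Longitude subsquare j = 9; +1 → 10 = k.
Latitude subsquare g = 6; +1 → 7 = h.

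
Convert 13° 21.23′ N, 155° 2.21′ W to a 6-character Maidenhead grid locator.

BK23li

Shift to the Maidenhead origin (180°W, 90°S): lon 24.9632, lat 103.3538.
Field: lon ⌊24.9632/20⌋ = 1 → B; lat ⌊103.3538/10⌋ = 10 → K.
Square: lon ⌊4.9632/2⌋ = 2; lat ⌊3.3538/1⌋ = 3.
Subsquare: lon ⌊0.9632/0.0833333⌋ = 11 → l; lat ⌊0.3538/0.0416667⌋ = 8 → i.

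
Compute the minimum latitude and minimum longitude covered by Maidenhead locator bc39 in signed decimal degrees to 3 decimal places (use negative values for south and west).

-61.000, -154.000

Field B=1, C=2: +1·20° lon, +2·10° lat → SW at lon -160°, lat -70°.
Square 3, 9: +3·2° lon, +9·1° lat → SW at lon -154°, lat -61°.
latitude -61.000, longitude -154.000.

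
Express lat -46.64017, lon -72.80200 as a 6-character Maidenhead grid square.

FE33oi

Offset from 180°W / 90°S: lon 107.1980°, lat 43.3598°.
Field: 107.1980/20 → 5 → F, 43.3598/10 → 4 → E; chars FE.
Square: 7.1980/2 → 3, 3.3598/1 → 3; chars 33.
Subsquare: 1.1980/0.0833333 → 14 → o, 0.3598/0.0416667 → 8 → i; chars oi.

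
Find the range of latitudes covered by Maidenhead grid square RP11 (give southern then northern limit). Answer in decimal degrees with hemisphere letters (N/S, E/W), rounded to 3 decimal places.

61.000° N, 62.000° N

Field R=17, P=15: +17·20° lon, +15·10° lat → SW at lon 160°, lat 60°.
Square 1, 1: +1·2° lon, +1·1° lat → SW at lon 162°, lat 61°.
Cell spans 2° lon × 1° lat.
south 61.000° N, north 62.000° N.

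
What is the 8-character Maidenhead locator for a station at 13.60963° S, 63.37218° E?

MH16qj43

Add 180° to longitude and 90° to latitude: 243.37218, 76.39037.
Field: lon ⌊243.37218/20⌋ = 12 → M; lat ⌊76.39037/10⌋ = 7 → H.
Square: lon ⌊3.37218/2⌋ = 1; lat ⌊6.39037/1⌋ = 6.
Subsquare: lon ⌊1.37218/0.0833333⌋ = 16 → q; lat ⌊0.39037/0.0416667⌋ = 9 → j.
Extended square: lon ⌊0.03885/0.00833333⌋ = 4; lat ⌊0.01537/0.00416667⌋ = 3.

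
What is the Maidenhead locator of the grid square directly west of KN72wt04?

KN72vt94

Longitude extended square 0; −1 → -1, wraps to 9, carry into subsquare.
Longitude subsquare w = 22; −1 → 21 = v.
The latitude characters are unchanged.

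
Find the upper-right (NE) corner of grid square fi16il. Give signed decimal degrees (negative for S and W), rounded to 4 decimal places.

Field F=5, I=8: +5·20° lon, +8·10° lat → SW at lon -80°, lat -10°.
Square 1, 6: +1·2° lon, +6·1° lat → SW at lon -78°, lat -4°.
Subsquare i=8, l=11: +8·0.0833333° lon, +11·0.0416667° lat → SW at lon -77.3333°, lat -3.54167°.
Cell spans 0.0833333° lon × 0.0416667° lat. NE corner is SW corner plus one full cell.
latitude -3.5000, longitude -77.2500.

-3.5000, -77.2500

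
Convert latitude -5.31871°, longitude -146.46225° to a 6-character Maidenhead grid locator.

BI64sq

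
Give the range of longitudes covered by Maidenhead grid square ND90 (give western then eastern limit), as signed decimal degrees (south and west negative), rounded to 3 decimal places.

98.000, 100.000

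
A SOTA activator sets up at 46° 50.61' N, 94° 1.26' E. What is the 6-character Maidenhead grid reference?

Shift to the Maidenhead origin (180°W, 90°S): lon 274.0210, lat 136.8435.
Field: 274.0210/20 → 13 → N, 136.8435/10 → 13 → N; chars NN.
Square: 14.0210/2 → 7, 6.8435/1 → 6; chars 76.
Subsquare: 0.0210/0.0833333 → 0 → a, 0.8435/0.0416667 → 20 → u; chars au.

NN76au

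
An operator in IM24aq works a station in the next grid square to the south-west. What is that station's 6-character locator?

IM14xp

Longitude subsquare a = 0; −1 → -1, wraps to 23 = x, carry into square.
Longitude square 2; −1 → 1.
Latitude subsquare q = 16; −1 → 15 = p.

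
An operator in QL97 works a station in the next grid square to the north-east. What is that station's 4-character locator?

RL08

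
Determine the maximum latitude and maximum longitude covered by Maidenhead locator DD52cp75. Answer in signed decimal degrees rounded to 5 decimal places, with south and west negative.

-57.35000, -109.76667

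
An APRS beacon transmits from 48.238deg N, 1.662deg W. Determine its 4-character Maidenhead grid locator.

IN98

Add 180° to longitude and 90° to latitude: 178.34, 138.24.
Field: 178.34/20 → 8 → I, 138.24/10 → 13 → N; chars IN.
Square: 18.34/2 → 9, 8.24/1 → 8; chars 98.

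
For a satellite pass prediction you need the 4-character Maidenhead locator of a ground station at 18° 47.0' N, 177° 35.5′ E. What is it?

RK88

Shift to the Maidenhead origin (180°W, 90°S): lon 357.59, lat 108.78.
Field: 357.59/20 → 17 → R, 108.78/10 → 10 → K; chars RK.
Square: 17.59/2 → 8, 8.78/1 → 8; chars 88.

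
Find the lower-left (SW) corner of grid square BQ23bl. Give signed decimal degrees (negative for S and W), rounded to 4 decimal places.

73.4583, -155.9167

Field B=1, Q=16: +1·20° lon, +16·10° lat → SW at lon -160°, lat 70°.
Square 2, 3: +2·2° lon, +3·1° lat → SW at lon -156°, lat 73°.
Subsquare b=1, l=11: +1·0.0833333° lon, +11·0.0416667° lat → SW at lon -155.917°, lat 73.4583°.
latitude 73.4583, longitude -155.9167.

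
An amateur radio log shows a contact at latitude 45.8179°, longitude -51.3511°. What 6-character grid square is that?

GN45ht

Add 180° to longitude and 90° to latitude: 128.6489, 135.8179.
Field: lon ⌊128.6489/20⌋ = 6 → G; lat ⌊135.8179/10⌋ = 13 → N.
Square: lon ⌊8.6489/2⌋ = 4; lat ⌊5.8179/1⌋ = 5.
Subsquare: lon ⌊0.6489/0.0833333⌋ = 7 → h; lat ⌊0.8179/0.0416667⌋ = 19 → t.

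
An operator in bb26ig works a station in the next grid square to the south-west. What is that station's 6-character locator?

Longitude subsquare i = 8; −1 → 7 = h.
Latitude subsquare g = 6; −1 → 5 = f.

BB26hf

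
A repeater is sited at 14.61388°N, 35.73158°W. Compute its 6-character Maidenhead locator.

Add 180° to longitude and 90° to latitude: 144.2684, 104.6139.
Field (20°×10°, letters A–R): 144.2684/20 → 7 → H, 104.6139/10 → 10 → K; chars HK.
Square (2°×1°, digits 0–9): 4.2684/2 → 2, 4.6139/1 → 4; chars 24.
Subsquare (5′×2.5′, letters a–x): 0.2684/0.0833333 → 3 → d, 0.6139/0.0416667 → 14 → o; chars do.

HK24do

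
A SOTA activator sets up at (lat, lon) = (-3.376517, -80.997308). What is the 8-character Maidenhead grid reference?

EI96mo09

Offset from 180°W / 90°S: lon 99.00269°, lat 86.62348°.
Field: 99.00269/20 → 4 → E, 86.62348/10 → 8 → I; chars EI.
Square: 19.00269/2 → 9, 6.62348/1 → 6; chars 96.
Subsquare: 1.00269/0.0833333 → 12 → m, 0.62348/0.0416667 → 14 → o; chars mo.
Extended square: 0.00269/0.00833333 → 0, 0.04015/0.00416667 → 9; chars 09.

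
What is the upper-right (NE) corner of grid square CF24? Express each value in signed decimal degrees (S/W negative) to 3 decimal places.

Field C=2, F=5: +2·20° lon, +5·10° lat → SW at lon -140°, lat -40°.
Square 2, 4: +2·2° lon, +4·1° lat → SW at lon -136°, lat -36°.
Cell spans 2° lon × 1° lat. NE corner is SW corner plus one full cell.
latitude -35.000, longitude -134.000.

-35.000, -134.000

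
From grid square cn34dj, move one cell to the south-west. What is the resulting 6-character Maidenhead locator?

CN34ci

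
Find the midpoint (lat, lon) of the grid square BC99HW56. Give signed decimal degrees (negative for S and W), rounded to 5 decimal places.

-60.05625, -141.37083

Field B=1, C=2: +1·20° lon, +2·10° lat → SW at lon -160°, lat -70°.
Square 9, 9: +9·2° lon, +9·1° lat → SW at lon -142°, lat -61°.
Subsquare h=7, w=22: +7·0.0833333° lon, +22·0.0416667° lat → SW at lon -141.417°, lat -60.0833°.
Extended square 5, 6: +5·0.00833333° lon, +6·0.00416667° lat → SW at lon -141.375°, lat -60.0583°.
Cell spans 0.00833333° lon × 0.00416667° lat. Centre is SW corner plus half of each.
latitude -60.05625, longitude -141.37083.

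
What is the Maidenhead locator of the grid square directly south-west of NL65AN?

Longitude subsquare a = 0; −1 → -1, wraps to 23 = x, carry into square.
Longitude square 6; −1 → 5.
Latitude subsquare n = 13; −1 → 12 = m.

NL55xm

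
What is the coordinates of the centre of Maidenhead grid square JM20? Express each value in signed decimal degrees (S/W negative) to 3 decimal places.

30.500, 5.000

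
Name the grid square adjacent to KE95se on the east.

KE95te

Longitude subsquare s = 18; +1 → 19 = t.
The latitude characters are unchanged.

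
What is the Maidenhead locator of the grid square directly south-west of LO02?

Longitude square 0; −1 → -1, wraps to 9, carry into field.
Longitude field L = 11; −1 → 10 = K.
Latitude square 2; −1 → 1.

KO91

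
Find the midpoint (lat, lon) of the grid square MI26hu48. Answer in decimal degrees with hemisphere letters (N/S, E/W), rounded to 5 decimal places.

Field M=12, I=8: +12·20° lon, +8·10° lat → SW at lon 60°, lat -10°.
Square 2, 6: +2·2° lon, +6·1° lat → SW at lon 64°, lat -4°.
Subsquare h=7, u=20: +7·0.0833333° lon, +20·0.0416667° lat → SW at lon 64.5833°, lat -3.16667°.
Extended square 4, 8: +4·0.00833333° lon, +8·0.00416667° lat → SW at lon 64.6167°, lat -3.13333°.
Cell spans 0.00833333° lon × 0.00416667° lat. Centre is SW corner plus half of each.
latitude 3.13125° S, longitude 64.62083° E.

3.13125° S, 64.62083° E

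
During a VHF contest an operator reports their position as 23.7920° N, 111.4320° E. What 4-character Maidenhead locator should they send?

OL53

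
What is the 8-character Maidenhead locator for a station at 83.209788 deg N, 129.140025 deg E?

PR43nf60

Shift to the Maidenhead origin (180°W, 90°S): lon 309.14003, lat 173.20979.
Field: lon ⌊309.14003/20⌋ = 15 → P; lat ⌊173.20979/10⌋ = 17 → R.
Square: lon ⌊9.14003/2⌋ = 4; lat ⌊3.20979/1⌋ = 3.
Subsquare: lon ⌊1.14003/0.0833333⌋ = 13 → n; lat ⌊0.20979/0.0416667⌋ = 5 → f.
Extended square: lon ⌊0.05669/0.00833333⌋ = 6; lat ⌊0.00145/0.00416667⌋ = 0.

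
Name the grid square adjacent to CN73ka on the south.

Latitude subsquare a = 0; −1 → -1, wraps to 23 = x, carry into square.
Latitude square 3; −1 → 2.
The longitude characters are unchanged.

CN72kx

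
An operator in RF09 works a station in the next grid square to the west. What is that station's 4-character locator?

Longitude square 0; −1 → -1, wraps to 9, carry into field.
Longitude field R = 17; −1 → 16 = Q.
The latitude characters are unchanged.

QF99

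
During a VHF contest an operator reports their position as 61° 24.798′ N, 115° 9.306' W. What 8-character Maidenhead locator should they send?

DP21kj19

Add 180° to longitude and 90° to latitude: 64.84490, 151.41330.
Field: 64.84490/20 → 3 → D, 151.41330/10 → 15 → P; chars DP.
Square: 4.84490/2 → 2, 1.41330/1 → 1; chars 21.
Subsquare: 0.84490/0.0833333 → 10 → k, 0.41330/0.0416667 → 9 → j; chars kj.
Extended square: 0.01157/0.00833333 → 1, 0.03830/0.00416667 → 9; chars 19.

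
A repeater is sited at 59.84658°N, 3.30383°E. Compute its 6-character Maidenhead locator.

Shift to the Maidenhead origin (180°W, 90°S): lon 183.3038, lat 149.8466.
Field: lon ⌊183.3038/20⌋ = 9 → J; lat ⌊149.8466/10⌋ = 14 → O.
Square: lon ⌊3.3038/2⌋ = 1; lat ⌊9.8466/1⌋ = 9.
Subsquare: lon ⌊1.3038/0.0833333⌋ = 15 → p; lat ⌊0.8466/0.0416667⌋ = 20 → u.

JO19pu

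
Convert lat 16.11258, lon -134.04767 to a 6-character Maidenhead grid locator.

CK26xc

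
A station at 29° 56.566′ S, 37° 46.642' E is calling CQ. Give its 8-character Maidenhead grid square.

KG80vb33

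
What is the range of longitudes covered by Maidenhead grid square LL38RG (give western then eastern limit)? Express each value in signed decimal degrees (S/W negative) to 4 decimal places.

Field L=11, L=11: +11·20° lon, +11·10° lat → SW at lon 40°, lat 20°.
Square 3, 8: +3·2° lon, +8·1° lat → SW at lon 46°, lat 28°.
Subsquare r=17, g=6: +17·0.0833333° lon, +6·0.0416667° lat → SW at lon 47.4167°, lat 28.25°.
Cell spans 0.0833333° lon × 0.0416667° lat.
west 47.4167, east 47.5000.

47.4167, 47.5000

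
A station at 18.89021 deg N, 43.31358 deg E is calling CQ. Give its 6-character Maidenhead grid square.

LK18pv

Add 180° to longitude and 90° to latitude: 223.3136, 108.8902.
Field: 223.3136/20 → 11 → L, 108.8902/10 → 10 → K; chars LK.
Square: 3.3136/2 → 1, 8.8902/1 → 8; chars 18.
Subsquare: 1.3136/0.0833333 → 15 → p, 0.8902/0.0416667 → 21 → v; chars pv.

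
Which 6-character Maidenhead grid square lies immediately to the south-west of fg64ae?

FG54xd

Longitude subsquare a = 0; −1 → -1, wraps to 23 = x, carry into square.
Longitude square 6; −1 → 5.
Latitude subsquare e = 4; −1 → 3 = d.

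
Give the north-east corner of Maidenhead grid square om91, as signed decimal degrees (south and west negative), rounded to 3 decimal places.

Field O=14, M=12: +14·20° lon, +12·10° lat → SW at lon 100°, lat 30°.
Square 9, 1: +9·2° lon, +1·1° lat → SW at lon 118°, lat 31°.
Cell spans 2° lon × 1° lat. NE corner is SW corner plus one full cell.
latitude 32.000, longitude 120.000.

32.000, 120.000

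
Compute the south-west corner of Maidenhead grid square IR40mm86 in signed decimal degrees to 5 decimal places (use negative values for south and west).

Field I=8, R=17: +8·20° lon, +17·10° lat → SW at lon -20°, lat 80°.
Square 4, 0: +4·2° lon, +0·1° lat → SW at lon -12°, lat 80°.
Subsquare m=12, m=12: +12·0.0833333° lon, +12·0.0416667° lat → SW at lon -11°, lat 80.5°.
Extended square 8, 6: +8·0.00833333° lon, +6·0.00416667° lat → SW at lon -10.9333°, lat 80.525°.
latitude 80.52500, longitude -10.93333.

80.52500, -10.93333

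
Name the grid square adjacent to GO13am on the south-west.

GO03xl

Longitude subsquare a = 0; −1 → -1, wraps to 23 = x, carry into square.
Longitude square 1; −1 → 0.
Latitude subsquare m = 12; −1 → 11 = l.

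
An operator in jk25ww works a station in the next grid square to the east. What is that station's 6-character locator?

Longitude subsquare w = 22; +1 → 23 = x.
The latitude characters are unchanged.

JK25xw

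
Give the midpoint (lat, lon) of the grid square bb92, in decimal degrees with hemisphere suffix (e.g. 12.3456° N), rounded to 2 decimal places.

Field B=1, B=1: +1·20° lon, +1·10° lat → SW at lon -160°, lat -80°.
Square 9, 2: +9·2° lon, +2·1° lat → SW at lon -142°, lat -78°.
Cell spans 2° lon × 1° lat. Centre is SW corner plus half of each.
latitude 77.50° S, longitude 141.00° W.

77.50° S, 141.00° W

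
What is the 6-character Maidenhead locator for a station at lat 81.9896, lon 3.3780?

JR11qx

Shift to the Maidenhead origin (180°W, 90°S): lon 183.3780, lat 171.9896.
Field (20°×10°, letters A–R): 183.3780/20 → 9 → J, 171.9896/10 → 17 → R; chars JR.
Square (2°×1°, digits 0–9): 3.3780/2 → 1, 1.9896/1 → 1; chars 11.
Subsquare (5′×2.5′, letters a–x): 1.3780/0.0833333 → 16 → q, 0.9896/0.0416667 → 23 → x; chars qx.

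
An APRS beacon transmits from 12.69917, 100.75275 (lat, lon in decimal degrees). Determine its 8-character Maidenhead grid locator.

Add 180° to longitude and 90° to latitude: 280.75275, 102.69917.
Field (20°×10°, letters A–R): lon ⌊280.75275/20⌋ = 14 → O; lat ⌊102.69917/10⌋ = 10 → K.
Square (2°×1°, digits 0–9): lon ⌊0.75275/2⌋ = 0; lat ⌊2.69917/1⌋ = 2.
Subsquare (5′×2.5′, letters a–x): lon ⌊0.75275/0.0833333⌋ = 9 → j; lat ⌊0.69917/0.0416667⌋ = 16 → q.
Extended square (30″×15″, digits 0–9): lon ⌊0.00275/0.00833333⌋ = 0; lat ⌊0.03250/0.00416667⌋ = 7.

OK02jq07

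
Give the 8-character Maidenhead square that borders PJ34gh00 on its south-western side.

PJ34fg99

Longitude extended square 0; −1 → -1, wraps to 9, carry into subsquare.
Longitude subsquare g = 6; −1 → 5 = f.
Latitude extended square 0; −1 → -1, wraps to 9, carry into subsquare.
Latitude subsquare h = 7; −1 → 6 = g.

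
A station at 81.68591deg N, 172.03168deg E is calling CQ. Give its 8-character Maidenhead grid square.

RR61aq34

Shift to the Maidenhead origin (180°W, 90°S): lon 352.03168, lat 171.68591.
Field: lon ⌊352.03168/20⌋ = 17 → R; lat ⌊171.68591/10⌋ = 17 → R.
Square: lon ⌊12.03168/2⌋ = 6; lat ⌊1.68591/1⌋ = 1.
Subsquare: lon ⌊0.03168/0.0833333⌋ = 0 → a; lat ⌊0.68591/0.0416667⌋ = 16 → q.
Extended square: lon ⌊0.03168/0.00833333⌋ = 3; lat ⌊0.01924/0.00416667⌋ = 4.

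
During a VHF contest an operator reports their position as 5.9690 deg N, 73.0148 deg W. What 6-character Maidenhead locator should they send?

Add 180° to longitude and 90° to latitude: 106.9852, 95.9690.
Field: lon ⌊106.9852/20⌋ = 5 → F; lat ⌊95.9690/10⌋ = 9 → J.
Square: lon ⌊6.9852/2⌋ = 3; lat ⌊5.9690/1⌋ = 5.
Subsquare: lon ⌊0.9852/0.0833333⌋ = 11 → l; lat ⌊0.9690/0.0416667⌋ = 23 → x.

FJ35lx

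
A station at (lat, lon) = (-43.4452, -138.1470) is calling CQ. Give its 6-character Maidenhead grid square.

CE06wn

Offset from 180°W / 90°S: lon 41.8530°, lat 46.5548°.
Field: lon ⌊41.8530/20⌋ = 2 → C; lat ⌊46.5548/10⌋ = 4 → E.
Square: lon ⌊1.8530/2⌋ = 0; lat ⌊6.5548/1⌋ = 6.
Subsquare: lon ⌊1.8530/0.0833333⌋ = 22 → w; lat ⌊0.5548/0.0416667⌋ = 13 → n.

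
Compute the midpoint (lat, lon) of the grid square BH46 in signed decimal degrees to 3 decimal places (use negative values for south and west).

-13.500, -151.000

Field B=1, H=7: +1·20° lon, +7·10° lat → SW at lon -160°, lat -20°.
Square 4, 6: +4·2° lon, +6·1° lat → SW at lon -152°, lat -14°.
Cell spans 2° lon × 1° lat. Centre is SW corner plus half of each.
latitude -13.500, longitude -151.000.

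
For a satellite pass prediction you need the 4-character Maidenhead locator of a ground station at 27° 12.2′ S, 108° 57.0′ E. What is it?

Offset from 180°W / 90°S: lon 288.95°, lat 62.80°.
Field (20°×10°, letters A–R): lon ⌊288.95/20⌋ = 14 → O; lat ⌊62.80/10⌋ = 6 → G.
Square (2°×1°, digits 0–9): lon ⌊8.95/2⌋ = 4; lat ⌊2.80/1⌋ = 2.

OG42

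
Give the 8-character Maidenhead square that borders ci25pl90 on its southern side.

CI25pk99

Latitude extended square 0; −1 → -1, wraps to 9, carry into subsquare.
Latitude subsquare l = 11; −1 → 10 = k.
The longitude characters are unchanged.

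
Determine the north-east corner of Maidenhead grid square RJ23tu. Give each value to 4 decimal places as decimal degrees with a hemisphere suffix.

Field R=17, J=9: +17·20° lon, +9·10° lat → SW at lon 160°, lat 0°.
Square 2, 3: +2·2° lon, +3·1° lat → SW at lon 164°, lat 3°.
Subsquare t=19, u=20: +19·0.0833333° lon, +20·0.0416667° lat → SW at lon 165.583°, lat 3.83333°.
Cell spans 0.0833333° lon × 0.0416667° lat. NE corner is SW corner plus one full cell.
latitude 3.8750° N, longitude 165.6667° E.

3.8750° N, 165.6667° E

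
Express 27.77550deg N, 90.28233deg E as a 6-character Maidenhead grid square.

NL57ds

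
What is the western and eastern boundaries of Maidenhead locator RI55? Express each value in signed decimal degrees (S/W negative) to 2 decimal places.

Field R=17, I=8: +17·20° lon, +8·10° lat → SW at lon 160°, lat -10°.
Square 5, 5: +5·2° lon, +5·1° lat → SW at lon 170°, lat -5°.
Cell spans 2° lon × 1° lat.
west 170.00, east 172.00.

170.00, 172.00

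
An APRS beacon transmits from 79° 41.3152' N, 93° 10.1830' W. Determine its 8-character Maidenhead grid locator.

EQ39jq95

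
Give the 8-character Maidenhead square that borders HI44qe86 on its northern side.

Latitude extended square 6; +1 → 7.
The longitude characters are unchanged.

HI44qe87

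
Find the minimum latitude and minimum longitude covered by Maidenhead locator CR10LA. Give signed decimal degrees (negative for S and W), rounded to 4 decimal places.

Field C=2, R=17: +2·20° lon, +17·10° lat → SW at lon -140°, lat 80°.
Square 1, 0: +1·2° lon, +0·1° lat → SW at lon -138°, lat 80°.
Subsquare l=11, a=0: +11·0.0833333° lon, +0·0.0416667° lat → SW at lon -137.083°, lat 80°.
latitude 80.0000, longitude -137.0833.

80.0000, -137.0833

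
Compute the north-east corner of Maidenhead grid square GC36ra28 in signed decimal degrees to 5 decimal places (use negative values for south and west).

-63.96250, -52.55833

Field G=6, C=2: +6·20° lon, +2·10° lat → SW at lon -60°, lat -70°.
Square 3, 6: +3·2° lon, +6·1° lat → SW at lon -54°, lat -64°.
Subsquare r=17, a=0: +17·0.0833333° lon, +0·0.0416667° lat → SW at lon -52.5833°, lat -64°.
Extended square 2, 8: +2·0.00833333° lon, +8·0.00416667° lat → SW at lon -52.5667°, lat -63.9667°.
Cell spans 0.00833333° lon × 0.00416667° lat. NE corner is SW corner plus one full cell.
latitude -63.96250, longitude -52.55833.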